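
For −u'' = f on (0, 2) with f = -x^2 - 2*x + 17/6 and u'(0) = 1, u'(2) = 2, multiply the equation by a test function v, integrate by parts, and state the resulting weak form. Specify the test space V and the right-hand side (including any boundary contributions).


V = H^1(0, 2) (v unrestricted at boundary; u is determined up to an additive constant); weak form: ∫_0^2 u'v' dx = ∫_0^2 (-x^2 - 2*x + 17/6) v dx + 2·v(2) − v(0) for all v ∈ V.

Multiply both sides by a test function v and integrate from 0 to 2:
  ∫_0^2 −u''(x) v(x) dx = ∫_0^2 f(x) v(x) dx.
Integrate the LHS by parts once:
  ∫_0^2 −u'' v dx = −[u'(x) v(x)]_0^2 + ∫_0^2 u'(x) v'(x) dx.
Thus ∫_0^2 u'(x) v'(x) dx = ∫_0^2 f(x) v(x) dx + [u'(x) v(x)]_0^2.
Choose V so that boundary terms are either known or forced to vanish.
u has inhomogeneous Neumann u'(0) = 1, u'(2) = 2. [u' v]_0^2 = (2)·v(2) − (1)·v(0) = 2·v(2) − v(0). Take V = H^1(0, 2); boundary term becomes part of RHS.
Weak formulation: find u (satisfying any essential BC) such that ∫_0^2 u'(x) v'(x) dx = ∫_0^2 f v dx + 2·v(2) − v(0) for all v ∈ V (Neumann data are natural BCs: they enter the RHS as boundary terms).
Substituting f(x) = -x^2 - 2*x + 17/6, the right-hand side is ∫_0^2 (-x^2 - 2*x + 17/6) v dx + 2·v(2) − v(0).
Compatibility check (pure Neumann): taking v ≡ 1 ∈ V gives 0 = ∫_0^2 f dx + (2) − (1), i.e. ∫_0^2 f dx must equal u'(0) − u'(2) = -1. Indeed ∫_0^2 (-x^2 - 2*x + 17/6) dx = -1, so the data are compatible. The solution is then unique only up to an additive constant (fix it e.g. by requiring ∫_0^2 u dx = 0).


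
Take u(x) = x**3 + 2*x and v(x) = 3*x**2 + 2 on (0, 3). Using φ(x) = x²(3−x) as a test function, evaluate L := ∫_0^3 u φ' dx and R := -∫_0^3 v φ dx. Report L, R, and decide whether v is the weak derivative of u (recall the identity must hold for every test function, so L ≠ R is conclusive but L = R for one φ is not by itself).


LHS = -432/5, RHS = -432/5. Yes, v = u' weakly.

u(x) = x**3 + 2*x, classical derivative u'(x) = 3*x**2 + 2.
φ(x) = x²(3−x), so φ'(x) = 3*x*(2 - x).
Note φ(0) = φ(3) = 0, so the boundary term u·φ vanishes.
LHS = ∫_0^3 u(x) φ'(x) dx = ∫_0^3 (-3*x^5 + 6*x^4 - 6*x^3 + 12*x^2) dx. Term by term:
  ∫_0^3 -3*x^5 dx = -729/2;  ∫_0^3 6*x^4 dx = 1458/5;  ∫_0^3 -6*x^3 dx = -243/2;
  ∫_0^3 12*x^2 dx = 108.
Sum: -729/2 + 1458/5 − 243/2 + 108 = -432/5.
So LHS = -432/5.
∫_0^3 v(x) φ(x) dx = ∫_0^3 (-3*x^5 + 9*x^4 - 2*x^3 + 6*x^2) dx. Term by term:
  ∫_0^3 -3*x^5 dx = -729/2;  ∫_0^3 9*x^4 dx = 2187/5;  ∫_0^3 -2*x^3 dx = -81/2;
  ∫_0^3 6*x^2 dx = 54.
Sum: -729/2 + 2187/5 − 81/2 + 54 = 432/5.
So RHS = -∫_0^3 v(x) φ(x) dx = -432/5.
LHS = RHS, so the identity holds for this test φ.
Moreover u is smooth here and v(x) = u'(x) = 3*x**2 + 2 pointwise, so the identity holds for every test function. Hence v is the weak derivative of u.


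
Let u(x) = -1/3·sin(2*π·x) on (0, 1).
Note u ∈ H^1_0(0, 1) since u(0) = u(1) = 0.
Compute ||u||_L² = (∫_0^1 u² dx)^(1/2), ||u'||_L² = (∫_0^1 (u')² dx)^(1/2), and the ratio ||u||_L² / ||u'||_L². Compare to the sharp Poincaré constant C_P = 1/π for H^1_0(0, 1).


||u||_L² / ||u'||_L² = 1/(2*π) < C_P = 1/π.

u(x) = -1/3·sin(2*π·x), so u'(x) = -2*π*cos(2*π*x)/3.
Writing u(x) = A·sin(kπx/L) with A = -1/3 and k = 2, use ∫_0^L sin²(kπx/L) dx = L/2 and ∫_0^L cos²(kπx/L) dx = L/2.
u² = 1/9·sin²(2*π·x) and (u')² = 4*π^2/9·cos²(2*π·x), and each of sin², cos² integrates to L/2 = 1/2 over (0, 1).
∫_0^1 u² dx = 1/18, so ||u||_L² = sqrt(2)/6.
∫_0^1 (u')² dx = 2*π^2/9, so ||u'||_L² = sqrt(2)*π/3.
Ratio ||u||_L² / ||u'||_L² = 1/(2*π).
Sharp Poincaré constant on H^1_0(0, 1) is C_P = L/π = 1/π, achieved by sin(π·x).
This is the k = 2 harmonic; the ratio L/(kπ) is strictly less than C_P = L/π, consistent with the sharp inequality ||u||_L² ≤ C_P ||u'||_L².


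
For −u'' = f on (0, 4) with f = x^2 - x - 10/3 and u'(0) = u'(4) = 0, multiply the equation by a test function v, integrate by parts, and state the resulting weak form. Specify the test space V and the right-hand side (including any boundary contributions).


V = H^1(0, 4) (no boundary constraint on v; u is determined up to an additive constant); weak form: ∫_0^4 u'v' dx = ∫_0^4 (x^2 - x - 10/3) v dx for all v ∈ V.

Multiply both sides by a test function v and integrate from 0 to 4:
  ∫_0^4 −u''(x) v(x) dx = ∫_0^4 f(x) v(x) dx.
Integrate the LHS by parts once:
  ∫_0^4 −u'' v dx = −[u'(x) v(x)]_0^4 + ∫_0^4 u'(x) v'(x) dx.
Thus ∫_0^4 u'(x) v'(x) dx = ∫_0^4 f(x) v(x) dx + [u'(x) v(x)]_0^4.
Choose V so that boundary terms are either known or forced to vanish.
u has homogeneous Neumann: u'(0) = u'(4) = 0. So [u' v]_0^4 = 0·v(4) − 0·v(0) = 0 for any v; take V = H^1(0, 4).
Weak formulation: find u (satisfying any essential BC) such that ∫_0^4 u'(x) v'(x) dx = ∫_0^4 f v dx for all v ∈ V (homogeneous Neumann, so boundary terms vanish).
Substituting f(x) = x^2 - x - 10/3, the right-hand side is ∫_0^4 (x^2 - x - 10/3) v dx.
Compatibility check (pure Neumann): taking v ≡ 1 ∈ V gives 0 = ∫_0^4 f dx + (0) − (0), i.e. ∫_0^4 f dx must equal u'(0) − u'(4) = 0. Indeed ∫_0^4 (x^2 - x - 10/3) dx = 0, so the data are compatible. The solution is then unique only up to an additive constant (fix it e.g. by requiring ∫_0^4 u dx = 0).


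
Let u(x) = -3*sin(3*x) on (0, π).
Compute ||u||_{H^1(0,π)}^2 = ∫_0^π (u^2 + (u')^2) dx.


||u||_{H^1(0,π)}^2 = 45*π

u'(x) = -9*cos(3*x).
Expand u² and (u')² and integrate term by term on (0, π), using: for integers n ≥ 1, ∫_0^π sin²(nx) dx = ∫_0^π cos²(nx) dx = π/2; for n ≠ n', ∫_0^π sin(nx)sin(n'x) dx = ∫_0^π cos(nx)cos(n'x) dx = 0; and by product-to-sum, ∫_0^π sin(nx)cos(n'x) dx = ½∫_0^π [sin((n+n')x) + sin((n−n')x)] dx, which is 0 when n+n' is even and 2n/(n²−n'²) when n+n' is odd (it need not vanish on (0, π)).
  u² squared terms: (-3)²·∫sin(3x)² dx = 9·π/2 = 9*π/2.
  So ∫_0^π u² dx = 9*π/2.
  (u')² squared terms: (-9)²·∫cos(3x)² dx = 81·π/2 = 81*π/2.
  So ∫_0^π (u')² dx = 81*π/2.
||u||_{H^1}^2 = (9*π/2) + (81*π/2) = 45*π.


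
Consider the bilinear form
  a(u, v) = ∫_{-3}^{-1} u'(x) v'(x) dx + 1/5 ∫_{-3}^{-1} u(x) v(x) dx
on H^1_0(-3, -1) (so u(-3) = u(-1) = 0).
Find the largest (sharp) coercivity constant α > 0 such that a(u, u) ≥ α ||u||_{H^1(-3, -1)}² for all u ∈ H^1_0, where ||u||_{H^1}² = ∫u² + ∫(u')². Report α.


α = (4/5 + π^2)/(4 + π^2)

Coercivity of a(·,·) on H^1_0(-3, -1) means a(u, u) ≥ α ||u||_{H^1}² for every u ∈ H^1_0.
The interval has length L = 2, and Poincaré/coercivity depend only on L. Here a(u, u) = ∫(u')² + (1/5)·∫u².
Here 0 < c = 1/5 < 1. The condition a(u,u) ≥ α||u||_{H^1}² reads (1−α)∫(u')² ≥ (α−c)∫u². Any admissible α is ≤ 1 (rapidly oscillating u have ∫u²/∫(u')² → 0), and α = 1 would force 0 ≥ (1−c)∫u², impossible since c < 1; so 1−α > 0. By the sharp Poincaré inequality on H^1_0 of an interval of length L, ∫(u')² ≥ (π/L)²∫u² with equality for the first sine mode sin(π(x−x₀)/L) (x₀ the left endpoint), so the inequality holds for all u iff (1−α)(π/L)² ≥ α − c, i.e. α ≤ ((π/L)² + c)/((π/L)² + 1) = (1 + c(L/π)²)/(1 + (L/π)²). With (π/L)² = π^2/4 and c = 1/5, the largest admissible constant is α = ((π/L)² + c)/((π/L)² + 1).
Simplifying, α = (4/5 + π^2)/(4 + π^2).


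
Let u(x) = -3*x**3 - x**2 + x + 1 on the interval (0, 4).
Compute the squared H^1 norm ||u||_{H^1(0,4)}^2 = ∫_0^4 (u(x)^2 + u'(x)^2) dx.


||u||_{H^1}^2 = 1476648/35

The H^1 norm (squared) on an interval (0, L) is
  ||u||_{H^1}^2 = ∫_0^L u(x)^2 dx + ∫_0^L u'(x)^2 dx.
Compute u'(x) = -9*x**2 - 2*x + 1.
Then u(x)^2 = 9*x**6 + 6*x**5 - 5*x**4 - 8*x**3 - x**2 + 2*x + 1 and u'(x)^2 = 81*x**4 + 36*x**3 - 14*x**2 - 4*x + 1.
Integrate each monomial from 0 to 4 using ∫_0^4 c·x^n dx = c·4^(n+1)/(n+1):
  ∫_0^4 u(x)^2 dx = ∫_0^4 (9*x^6 + 6*x^5 - 5*x^4 - 8*x^3 - x^2 + 2*x + 1) dx. Term by term:
    ∫_0^4 9*x^6 dx = 147456/7;  ∫_0^4 6*x^5 dx = 4096;  ∫_0^4 -5*x^4 dx = -1024;
    ∫_0^4 -8*x^3 dx = -512;  ∫_0^4 -x^2 dx = -64/3;  ∫_0^4 2*x dx = 16;
    ∫_0^4 1 dx = 4.
  Sum: 147456/7 + 4096 − 1024 − 512 − 64/3 + 16 + 4 = 496100/21.
  ∫_0^4 u'(x)^2 dx = ∫_0^4 (81*x^4 + 36*x^3 - 14*x^2 - 4*x + 1) dx. Term by term:
    ∫_0^4 81*x^4 dx = 82944/5;  ∫_0^4 36*x^3 dx = 2304;  ∫_0^4 -14*x^2 dx = -896/3;
    ∫_0^4 -4*x dx = -32;  ∫_0^4 1 dx = 4.
  Sum: 82944/5 + 2304 − 896/3 − 32 + 4 = 278492/15.
Adding: ||u||_{H^1}^2 = 496100/21 + 278492/15 = 1476648/35.


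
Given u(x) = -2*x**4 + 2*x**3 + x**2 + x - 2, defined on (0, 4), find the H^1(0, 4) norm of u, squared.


||u||_{H^1}^2 = 43829084/315

The H^1 norm (squared) on an interval (0, L) is
  ||u||_{H^1}^2 = ∫_0^L u(x)^2 dx + ∫_0^L u'(x)^2 dx.
Compute u'(x) = -8*x**3 + 6*x**2 + 2*x + 1.
Then u(x)^2 = 4*x**8 - 8*x**7 + 13*x**4 - 6*x**3 - 3*x**2 - 4*x + 4 and u'(x)^2 = 64*x**6 - 96*x**5 + 4*x**4 + 8*x**3 + 16*x**2 + 4*x + 1.
Integrate each monomial from 0 to 4 using ∫_0^4 c·x^n dx = c·4^(n+1)/(n+1):
  ∫_0^4 u(x)^2 dx = ∫_0^4 (4*x^8 - 8*x^7 + 13*x^4 - 6*x^3 - 3*x^2 - 4*x + 4) dx. Term by term:
    ∫_0^4 4*x^8 dx = 1048576/9;  ∫_0^4 -8*x^7 dx = -65536;  ∫_0^4 13*x^4 dx = 13312/5;
    ∫_0^4 -6*x^3 dx = -384;  ∫_0^4 -3*x^2 dx = -64;  ∫_0^4 -4*x dx = -32;
    ∫_0^4 4 dx = 16.
  Sum: 1048576/9 − 65536 + 13312/5 − 384 − 64 − 32 + 16 = 2392688/45.
  ∫_0^4 u'(x)^2 dx = ∫_0^4 (64*x^6 - 96*x^5 + 4*x^4 + 8*x^3 + 16*x^2 + 4*x + 1) dx. Term by term:
    ∫_0^4 64*x^6 dx = 1048576/7;  ∫_0^4 -96*x^5 dx = -65536;  ∫_0^4 4*x^4 dx = 4096/5;
    ∫_0^4 8*x^3 dx = 512;  ∫_0^4 16*x^2 dx = 1024/3;  ∫_0^4 4*x dx = 32;
    ∫_0^4 1 dx = 4.
  Sum: 1048576/7 − 65536 + 4096/5 + 512 + 1024/3 + 32 + 4 = 9026756/105.
Adding: ||u||_{H^1}^2 = 2392688/45 + 9026756/105 = 43829084/315.


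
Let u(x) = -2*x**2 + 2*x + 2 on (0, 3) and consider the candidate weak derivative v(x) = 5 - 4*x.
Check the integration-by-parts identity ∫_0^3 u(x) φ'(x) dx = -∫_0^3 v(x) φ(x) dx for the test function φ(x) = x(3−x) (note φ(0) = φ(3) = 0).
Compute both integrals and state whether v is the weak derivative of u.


LHS = 18, RHS = 9/2. No, v is not the weak derivative of u.

u(x) = -2*x**2 + 2*x + 2, classical derivative u'(x) = 2 - 4*x.
φ(x) = x(3−x), so φ'(x) = 3 - 2*x.
Note φ(0) = φ(3) = 0, so the boundary term u·φ vanishes.
LHS = ∫_0^3 u(x) φ'(x) dx = ∫_0^3 (4*x^3 - 10*x^2 + 2*x + 6) dx. Term by term:
  ∫_0^3 4*x^3 dx = 81;  ∫_0^3 -10*x^2 dx = -90;  ∫_0^3 2*x dx = 9;
  ∫_0^3 6 dx = 18.
Sum: 81 − 90 + 9 + 18 = 18.
So LHS = 18.
∫_0^3 v(x) φ(x) dx = ∫_0^3 (4*x^3 - 17*x^2 + 15*x) dx. Term by term:
  ∫_0^3 4*x^3 dx = 81;  ∫_0^3 -17*x^2 dx = -153;  ∫_0^3 15*x dx = 135/2.
Sum: 81 − 153 + 135/2 = -9/2.
So RHS = -∫_0^3 v(x) φ(x) dx = 9/2.
LHS − RHS = 27/2 ≠ 0, so the identity fails.
(For a valid weak derivative the identity must hold for EVERY test function, in particular this one. The failure shows v is NOT the weak derivative of u.)
Correct weak derivative would be u'(x) = 2 - 4*x.


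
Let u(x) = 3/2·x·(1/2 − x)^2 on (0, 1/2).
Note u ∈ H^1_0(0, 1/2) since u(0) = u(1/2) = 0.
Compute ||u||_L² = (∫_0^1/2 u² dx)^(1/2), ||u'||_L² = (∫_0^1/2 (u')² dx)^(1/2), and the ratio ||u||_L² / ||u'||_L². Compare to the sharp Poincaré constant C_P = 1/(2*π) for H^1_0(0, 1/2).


||u||_L² / ||u'||_L² = sqrt(14)/28 < C_P = 1/(2*π).

u(x) = 3/2·x·(1/2 − x)^2, so u'(x) = 9*x^2/2 - 3*x + 3/8.
u(x) = 3/2·x·(1/2 − x)^2 vanishes at x = 0 and x = 1/2, so u ∈ H^1_0(0, 1/2). Differentiate via the product rule and integrate the resulting polynomials term by term.
  ∫_0^1/2 u² dx = ∫_0^1/2 (9*x^6/4 - 9*x^5/2 + 27*x^4/8 - 9*x^3/8 + 9*x^2/64) dx. Term by term:
    ∫_0^1/2 9*x^6/4 dx = 9/3584;  ∫_0^1/2 -9*x^5/2 dx = -3/256;  ∫_0^1/2 27*x^4/8 dx = 27/1280;
    ∫_0^1/2 -9*x^3/8 dx = -9/512;  ∫_0^1/2 9*x^2/64 dx = 3/512.
  Sum: 9/3584 − 3/256 + 27/1280 − 9/512 + 3/512 = 3/17920.
  ∫_0^1/2 (u')² dx = ∫_0^1/2 (81*x^4/4 - 27*x^3 + 99*x^2/8 - 9*x/4 + 9/64) dx. Term by term:
    ∫_0^1/2 81*x^4/4 dx = 81/640;  ∫_0^1/2 -27*x^3 dx = -27/64;  ∫_0^1/2 99*x^2/8 dx = 33/64;
    ∫_0^1/2 -9*x/4 dx = -9/32;  ∫_0^1/2 9/64 dx = 9/128.
  Sum: 81/640 − 27/64 + 33/64 − 9/32 + 9/128 = 3/320.
∫_0^1/2 u² dx = 3/17920, so ||u||_L² = sqrt(210)/1120.
∫_0^1/2 (u')² dx = 3/320, so ||u'||_L² = sqrt(15)/40.
Ratio ||u||_L² / ||u'||_L² = sqrt(14)/28.
Sharp Poincaré constant on H^1_0(0, 1/2) is C_P = L/π = 1/(2*π), achieved by sin(2*π·x).
A polynomial bump cannot attain the sharp Poincaré constant (only the first sine eigenfunction does), so the ratio is strictly less than C_P, consistent with ||u||_L² ≤ C_P ||u'||_L².


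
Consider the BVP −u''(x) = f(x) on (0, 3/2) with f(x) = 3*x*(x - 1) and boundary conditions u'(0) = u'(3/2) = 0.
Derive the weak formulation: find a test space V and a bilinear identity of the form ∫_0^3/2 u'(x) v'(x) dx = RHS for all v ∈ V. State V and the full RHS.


V = H^1(0, 3/2) (no boundary constraint on v; u is determined up to an additive constant); weak form: ∫_0^3/2 u'v' dx = ∫_0^3/2 (3*x*(x - 1)) v dx for all v ∈ V.

Multiply both sides by a test function v and integrate from 0 to 3/2:
  ∫_0^3/2 −u''(x) v(x) dx = ∫_0^3/2 f(x) v(x) dx.
Integrate the LHS by parts once:
  ∫_0^3/2 −u'' v dx = −[u'(x) v(x)]_0^3/2 + ∫_0^3/2 u'(x) v'(x) dx.
Thus ∫_0^3/2 u'(x) v'(x) dx = ∫_0^3/2 f(x) v(x) dx + [u'(x) v(x)]_0^3/2.
Choose V so that boundary terms are either known or forced to vanish.
u has homogeneous Neumann: u'(0) = u'(3/2) = 0. So [u' v]_0^3/2 = 0·v(3/2) − 0·v(0) = 0 for any v; take V = H^1(0, 3/2).
Weak formulation: find u (satisfying any essential BC) such that ∫_0^3/2 u'(x) v'(x) dx = ∫_0^3/2 f v dx for all v ∈ V (homogeneous Neumann, so boundary terms vanish).
Substituting f(x) = 3*x*(x - 1), the right-hand side is ∫_0^3/2 (3*x*(x - 1)) v dx.
Compatibility check (pure Neumann): taking v ≡ 1 ∈ V gives 0 = ∫_0^3/2 f dx + (0) − (0), i.e. ∫_0^3/2 f dx must equal u'(0) − u'(3/2) = 0. Indeed ∫_0^3/2 (3*x*(x - 1)) dx = 0, so the data are compatible. The solution is then unique only up to an additive constant (fix it e.g. by requiring ∫_0^3/2 u dx = 0).


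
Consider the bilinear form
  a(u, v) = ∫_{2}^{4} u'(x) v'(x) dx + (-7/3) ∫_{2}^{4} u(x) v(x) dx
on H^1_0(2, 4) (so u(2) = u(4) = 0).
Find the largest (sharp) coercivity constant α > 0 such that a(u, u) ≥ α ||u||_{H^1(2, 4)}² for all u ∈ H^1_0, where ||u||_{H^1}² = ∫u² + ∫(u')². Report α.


α = (-28/3 + π^2)/(4 + π^2)

Coercivity of a(·,·) on H^1_0(2, 4) means a(u, u) ≥ α ||u||_{H^1}² for every u ∈ H^1_0.
The interval has length L = 2, and Poincaré/coercivity depend only on L. Here a(u, u) = ∫(u')² + (-7/3)·∫u².
Here c = -7/3 < 0 with |c| < (π/L)² = π^2/4, so coercivity still holds. The condition a(u,u) ≥ α||u||_{H^1}² reads (1−α)∫(u')² ≥ (α−c)∫u². Any admissible α is ≤ 1 (rapidly oscillating u have ∫u²/∫(u')² → 0), and α = 1 would force 0 ≥ (1−c)∫u², impossible since c < 1; so 1−α > 0. By the sharp Poincaré inequality on H^1_0 of an interval of length L, ∫(u')² ≥ (π/L)²∫u² with equality for the first sine mode sin(π(x−x₀)/L) (x₀ the left endpoint), so the inequality holds for all u iff (1−α)(π/L)² ≥ α − c, i.e. α ≤ ((π/L)² + c)/((π/L)² + 1) = (1 + c(L/π)²)/(1 + (L/π)²). (Direct route, valid since c ≤ 0: Poincaré gives c∫u² ≥ c(L/π)²∫(u')², so a(u,u) ≥ (1 + c(L/π)²)∫(u')², while ||u||_{H^1}² ≤ (1 + (L/π)²)∫(u')²; dividing yields the same α.) With (π/L)² = π^2/4 and c = -7/3, the largest admissible constant is α = ((π/L)² + c)/((π/L)² + 1).
Simplifying, α = (-28/3 + π^2)/(4 + π^2).


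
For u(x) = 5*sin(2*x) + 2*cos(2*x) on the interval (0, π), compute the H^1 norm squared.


||u||_{H^1(0,π)}^2 = 145*π/2

u'(x) = -4*sin(2*x) + 10*cos(2*x).
Expand u² and (u')² and integrate term by term on (0, π), using: for integers n ≥ 1, ∫_0^π sin²(nx) dx = ∫_0^π cos²(nx) dx = π/2; for n ≠ n', ∫_0^π sin(nx)sin(n'x) dx = ∫_0^π cos(nx)cos(n'x) dx = 0; and by product-to-sum, ∫_0^π sin(nx)cos(n'x) dx = ½∫_0^π [sin((n+n')x) + sin((n−n')x)] dx, which is 0 when n+n' is even and 2n/(n²−n'²) when n+n' is odd (it need not vanish on (0, π)).
  u² squared terms: (2)²·∫cos(2x)² dx = 4·π/2 = 2*π;  (5)²·∫sin(2x)² dx = 25·π/2 = 25*π/2.
  u² cross terms: 2·(2)·(5)·∫cos(2x)·sin(2x) dx = 20·(0) = 0.
  So ∫_0^π u² dx = 2*π + 25*π/2 + 0 = 29*π/2.
  (u')² squared terms: (-4)²·∫sin(2x)² dx = 16·π/2 = 8*π;  (10)²·∫cos(2x)² dx = 100·π/2 = 50*π.
  (u')² cross terms: 2·(-4)·(10)·∫sin(2x)·cos(2x) dx = -80·(0) = 0.
  So ∫_0^π (u')² dx = 8*π + 50*π + 0 = 58*π.
||u||_{H^1}^2 = (29*π/2) + (58*π) = 145*π/2.


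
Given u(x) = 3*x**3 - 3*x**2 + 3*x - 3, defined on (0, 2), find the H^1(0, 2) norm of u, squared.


||u||_{H^1}^2 = 11472/35

The H^1 norm (squared) on an interval (0, L) is
  ||u||_{H^1}^2 = ∫_0^L u(x)^2 dx + ∫_0^L u'(x)^2 dx.
Compute u'(x) = 9*x**2 - 6*x + 3.
Then u(x)^2 = 9*x**6 - 18*x**5 + 27*x**4 - 36*x**3 + 27*x**2 - 18*x + 9 and u'(x)^2 = 81*x**4 - 108*x**3 + 90*x**2 - 36*x + 9.
Integrate each monomial from 0 to 2 using ∫_0^2 c·x^n dx = c·2^(n+1)/(n+1):
  ∫_0^2 u(x)^2 dx = ∫_0^2 (9*x^6 - 18*x^5 + 27*x^4 - 36*x^3 + 27*x^2 - 18*x + 9) dx. Term by term:
    ∫_0^2 9*x^6 dx = 1152/7;  ∫_0^2 -18*x^5 dx = -192;  ∫_0^2 27*x^4 dx = 864/5;
    ∫_0^2 -36*x^3 dx = -144;  ∫_0^2 27*x^2 dx = 72;  ∫_0^2 -18*x dx = -36;
    ∫_0^2 9 dx = 18.
  Sum: 1152/7 − 192 + 864/5 − 144 + 72 − 36 + 18 = 1938/35.
  ∫_0^2 u'(x)^2 dx = ∫_0^2 (81*x^4 - 108*x^3 + 90*x^2 - 36*x + 9) dx. Term by term:
    ∫_0^2 81*x^4 dx = 2592/5;  ∫_0^2 -108*x^3 dx = -432;  ∫_0^2 90*x^2 dx = 240;
    ∫_0^2 -36*x dx = -72;  ∫_0^2 9 dx = 18.
  Sum: 2592/5 − 432 + 240 − 72 + 18 = 1362/5.
Adding: ||u||_{H^1}^2 = 1938/35 + 1362/5 = 11472/35.


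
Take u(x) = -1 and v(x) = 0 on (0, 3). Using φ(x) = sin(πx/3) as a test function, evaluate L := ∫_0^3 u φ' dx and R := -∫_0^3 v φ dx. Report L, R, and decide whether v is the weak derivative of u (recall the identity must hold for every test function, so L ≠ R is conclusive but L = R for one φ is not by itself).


LHS = 0, RHS = 0. Yes, v = u' weakly.

u(x) = -1, classical derivative u'(x) = 0.
φ(x) = sin(πx/3), so φ'(x) = π*cos(π*x/3)/3.
Note φ(0) = φ(3) = 0, so the boundary term u·φ vanishes.
LHS = ∫_0^3 u(x) φ'(x) dx = ∫_0^3 (-π*cos(π*x/3)/3) dx. Term by term:
  ∫_0^3 -π*cos(π*x/3)/3 dx = 0.
So LHS = 0.
∫_0^3 v(x) φ(x) dx = ∫_0^3 (0) dx. Term by term:
  ∫_0^3 0 dx = 0.
So RHS = -∫_0^3 v(x) φ(x) dx = 0.
LHS = RHS, so the identity holds for this test φ.
Moreover u is smooth here and v(x) = u'(x) = 0 pointwise, so the identity holds for every test function. Hence v is the weak derivative of u.


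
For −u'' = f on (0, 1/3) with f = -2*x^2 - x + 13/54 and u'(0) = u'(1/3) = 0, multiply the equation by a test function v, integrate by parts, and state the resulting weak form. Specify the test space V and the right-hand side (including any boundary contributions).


V = H^1(0, 1/3) (no boundary constraint on v; u is determined up to an additive constant); weak form: ∫_0^1/3 u'v' dx = ∫_0^1/3 (-2*x^2 - x + 13/54) v dx for all v ∈ V.

Multiply both sides by a test function v and integrate from 0 to 1/3:
  ∫_0^1/3 −u''(x) v(x) dx = ∫_0^1/3 f(x) v(x) dx.
Integrate the LHS by parts once:
  ∫_0^1/3 −u'' v dx = −[u'(x) v(x)]_0^1/3 + ∫_0^1/3 u'(x) v'(x) dx.
Thus ∫_0^1/3 u'(x) v'(x) dx = ∫_0^1/3 f(x) v(x) dx + [u'(x) v(x)]_0^1/3.
Choose V so that boundary terms are either known or forced to vanish.
u has homogeneous Neumann: u'(0) = u'(1/3) = 0. So [u' v]_0^1/3 = 0·v(1/3) − 0·v(0) = 0 for any v; take V = H^1(0, 1/3).
Weak formulation: find u (satisfying any essential BC) such that ∫_0^1/3 u'(x) v'(x) dx = ∫_0^1/3 f v dx for all v ∈ V (homogeneous Neumann, so boundary terms vanish).
Substituting f(x) = -2*x^2 - x + 13/54, the right-hand side is ∫_0^1/3 (-2*x^2 - x + 13/54) v dx.
Compatibility check (pure Neumann): taking v ≡ 1 ∈ V gives 0 = ∫_0^1/3 f dx + (0) − (0), i.e. ∫_0^1/3 f dx must equal u'(0) − u'(1/3) = 0. Indeed ∫_0^1/3 (-2*x^2 - x + 13/54) dx = 0, so the data are compatible. The solution is then unique only up to an additive constant (fix it e.g. by requiring ∫_0^1/3 u dx = 0).


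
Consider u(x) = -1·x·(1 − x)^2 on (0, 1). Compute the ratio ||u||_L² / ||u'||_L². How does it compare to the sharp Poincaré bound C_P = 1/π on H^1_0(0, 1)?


||u||_L² / ||u'||_L² = sqrt(14)/14 < C_P = 1/π.

u(x) = -1·x·(1 − x)^2, so u'(x) = (1 - 3*x)*(x - 1).
u(x) = -1·x·(1 − x)^2 vanishes at x = 0 and x = 1, so u ∈ H^1_0(0, 1). Differentiate via the product rule and integrate the resulting polynomials term by term.
  ∫_0^1 u² dx = ∫_0^1 (x^6 - 4*x^5 + 6*x^4 - 4*x^3 + x^2) dx. Term by term:
    ∫_0^1 x^6 dx = 1/7;  ∫_0^1 -4*x^5 dx = -2/3;  ∫_0^1 6*x^4 dx = 6/5;
    ∫_0^1 -4*x^3 dx = -1;  ∫_0^1 x^2 dx = 1/3.
  Sum: 1/7 − 2/3 + 6/5 − 1 + 1/3 = 1/105.
  ∫_0^1 (u')² dx = ∫_0^1 (9*x^4 - 24*x^3 + 22*x^2 - 8*x + 1) dx. Term by term:
    ∫_0^1 9*x^4 dx = 9/5;  ∫_0^1 -24*x^3 dx = -6;  ∫_0^1 22*x^2 dx = 22/3;
    ∫_0^1 -8*x dx = -4;  ∫_0^1 1 dx = 1.
  Sum: 9/5 − 6 + 22/3 − 4 + 1 = 2/15.
∫_0^1 u² dx = 1/105, so ||u||_L² = sqrt(105)/105.
∫_0^1 (u')² dx = 2/15, so ||u'||_L² = sqrt(30)/15.
Ratio ||u||_L² / ||u'||_L² = sqrt(14)/14.
Sharp Poincaré constant on H^1_0(0, 1) is C_P = L/π = 1/π, achieved by sin(π·x).
A polynomial bump cannot attain the sharp Poincaré constant (only the first sine eigenfunction does), so the ratio is strictly less than C_P, consistent with ||u||_L² ≤ C_P ||u'||_L².


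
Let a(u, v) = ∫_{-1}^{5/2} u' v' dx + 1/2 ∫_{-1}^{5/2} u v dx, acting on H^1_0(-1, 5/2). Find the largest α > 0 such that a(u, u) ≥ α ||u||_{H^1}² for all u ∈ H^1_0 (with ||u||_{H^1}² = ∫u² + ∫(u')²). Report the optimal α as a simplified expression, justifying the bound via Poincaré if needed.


α = (49 + 8*π^2)/(2*(4*π^2 + 49))

Coercivity of a(·,·) on H^1_0(-1, 5/2) means a(u, u) ≥ α ||u||_{H^1}² for every u ∈ H^1_0.
The interval has length L = 7/2, and Poincaré/coercivity depend only on L. Here a(u, u) = ∫(u')² + (1/2)·∫u².
Here 0 < c = 1/2 < 1. The condition a(u,u) ≥ α||u||_{H^1}² reads (1−α)∫(u')² ≥ (α−c)∫u². Any admissible α is ≤ 1 (rapidly oscillating u have ∫u²/∫(u')² → 0), and α = 1 would force 0 ≥ (1−c)∫u², impossible since c < 1; so 1−α > 0. By the sharp Poincaré inequality on H^1_0 of an interval of length L, ∫(u')² ≥ (π/L)²∫u² with equality for the first sine mode sin(π(x−x₀)/L) (x₀ the left endpoint), so the inequality holds for all u iff (1−α)(π/L)² ≥ α − c, i.e. α ≤ ((π/L)² + c)/((π/L)² + 1) = (1 + c(L/π)²)/(1 + (L/π)²). With (π/L)² = 4*π^2/49 and c = 1/2, the largest admissible constant is α = ((π/L)² + c)/((π/L)² + 1).
Simplifying, α = (49 + 8*π^2)/(2*(4*π^2 + 49)).


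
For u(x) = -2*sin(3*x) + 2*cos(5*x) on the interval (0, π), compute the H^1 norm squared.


||u||_{H^1(0,π)}^2 = 72*π

u'(x) = -10*sin(5*x) - 6*cos(3*x).
Expand u² and (u')² and integrate term by term on (0, π), using: for integers n ≥ 1, ∫_0^π sin²(nx) dx = ∫_0^π cos²(nx) dx = π/2; for n ≠ n', ∫_0^π sin(nx)sin(n'x) dx = ∫_0^π cos(nx)cos(n'x) dx = 0; and by product-to-sum, ∫_0^π sin(nx)cos(n'x) dx = ½∫_0^π [sin((n+n')x) + sin((n−n')x)] dx, which is 0 when n+n' is even and 2n/(n²−n'²) when n+n' is odd (it need not vanish on (0, π)).
  u² squared terms: (-2)²·∫sin(3x)² dx = 4·π/2 = 2*π;  (2)²·∫cos(5x)² dx = 4·π/2 = 2*π.
  u² cross terms: 2·(-2)·(2)·∫sin(3x)·cos(5x) dx = -8·(0) = 0.
  So ∫_0^π u² dx = 2*π + 2*π + 0 = 4*π.
  (u')² squared terms: (-10)²·∫sin(5x)² dx = 100·π/2 = 50*π;  (-6)²·∫cos(3x)² dx = 36·π/2 = 18*π.
  (u')² cross terms: 2·(-10)·(-6)·∫sin(5x)·cos(3x) dx = 120·(0) = 0.
  So ∫_0^π (u')² dx = 50*π + 18*π + 0 = 68*π.
||u||_{H^1}^2 = (4*π) + (68*π) = 72*π.


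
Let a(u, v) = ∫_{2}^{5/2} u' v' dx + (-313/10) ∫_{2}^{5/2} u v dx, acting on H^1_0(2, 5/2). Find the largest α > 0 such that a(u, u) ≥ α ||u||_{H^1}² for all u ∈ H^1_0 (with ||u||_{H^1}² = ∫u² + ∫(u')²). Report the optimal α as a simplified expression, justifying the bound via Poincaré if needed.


α = (-313 + 40*π^2)/(10*(1 + 4*π^2))

Coercivity of a(·,·) on H^1_0(2, 5/2) means a(u, u) ≥ α ||u||_{H^1}² for every u ∈ H^1_0.
The interval has length L = 1/2, and Poincaré/coercivity depend only on L. Here a(u, u) = ∫(u')² + (-313/10)·∫u².
Here c = -313/10 < 0 with |c| < (π/L)² = 4*π^2, so coercivity still holds. The condition a(u,u) ≥ α||u||_{H^1}² reads (1−α)∫(u')² ≥ (α−c)∫u². Any admissible α is ≤ 1 (rapidly oscillating u have ∫u²/∫(u')² → 0), and α = 1 would force 0 ≥ (1−c)∫u², impossible since c < 1; so 1−α > 0. By the sharp Poincaré inequality on H^1_0 of an interval of length L, ∫(u')² ≥ (π/L)²∫u² with equality for the first sine mode sin(π(x−x₀)/L) (x₀ the left endpoint), so the inequality holds for all u iff (1−α)(π/L)² ≥ α − c, i.e. α ≤ ((π/L)² + c)/((π/L)² + 1) = (1 + c(L/π)²)/(1 + (L/π)²). (Direct route, valid since c ≤ 0: Poincaré gives c∫u² ≥ c(L/π)²∫(u')², so a(u,u) ≥ (1 + c(L/π)²)∫(u')², while ||u||_{H^1}² ≤ (1 + (L/π)²)∫(u')²; dividing yields the same α.) With (π/L)² = 4*π^2 and c = -313/10, the largest admissible constant is α = ((π/L)² + c)/((π/L)² + 1).
Simplifying, α = (-313 + 40*π^2)/(10*(1 + 4*π^2)).


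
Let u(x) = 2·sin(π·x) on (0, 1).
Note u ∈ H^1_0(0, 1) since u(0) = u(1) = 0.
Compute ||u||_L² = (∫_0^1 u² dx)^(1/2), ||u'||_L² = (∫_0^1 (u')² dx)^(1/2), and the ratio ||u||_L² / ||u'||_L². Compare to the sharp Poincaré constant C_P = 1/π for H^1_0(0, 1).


||u||_L² / ||u'||_L² = 1/π = C_P.

u(x) = 2·sin(π·x), so u'(x) = 2*π*cos(π*x).
Writing u(x) = A·sin(kπx/L) with A = 2 and k = 1, use ∫_0^L sin²(kπx/L) dx = L/2 and ∫_0^L cos²(kπx/L) dx = L/2.
u² = 4·sin²(π·x) and (u')² = 4*π^2·cos²(π·x), and each of sin², cos² integrates to L/2 = 1/2 over (0, 1).
∫_0^1 u² dx = 2, so ||u||_L² = sqrt(2).
∫_0^1 (u')² dx = 2*π^2, so ||u'||_L² = sqrt(2)*π.
Ratio ||u||_L² / ||u'||_L² = 1/π.
Sharp Poincaré constant on H^1_0(0, 1) is C_P = L/π = 1/π, achieved by sin(π·x).
This is the k = 1 eigenfunction (up to amplitude), so the ratio equals the sharp Poincaré constant exactly.


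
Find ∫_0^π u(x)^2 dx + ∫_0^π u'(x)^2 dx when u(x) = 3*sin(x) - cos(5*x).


||u||_{H^1(0,π)}^2 = 22*π

u'(x) = 5*sin(5*x) + 3*cos(x).
Expand u² and (u')² and integrate term by term on (0, π), using: for integers n ≥ 1, ∫_0^π sin²(nx) dx = ∫_0^π cos²(nx) dx = π/2; for n ≠ n', ∫_0^π sin(nx)sin(n'x) dx = ∫_0^π cos(nx)cos(n'x) dx = 0; and by product-to-sum, ∫_0^π sin(nx)cos(n'x) dx = ½∫_0^π [sin((n+n')x) + sin((n−n')x)] dx, which is 0 when n+n' is even and 2n/(n²−n'²) when n+n' is odd (it need not vanish on (0, π)).
  u² squared terms: (-1)²·∫cos(5x)² dx = 1·π/2 = π/2;  (3)²·∫sin(x)² dx = 9·π/2 = 9*π/2.
  u² cross terms: 2·(-1)·(3)·∫cos(5x)·sin(x) dx = -6·(0) = 0.
  So ∫_0^π u² dx = π/2 + 9*π/2 + 0 = 5*π.
  (u')² squared terms: (3)²·∫cos(x)² dx = 9·π/2 = 9*π/2;  (5)²·∫sin(5x)² dx = 25·π/2 = 25*π/2.
  (u')² cross terms: 2·(3)·(5)·∫cos(x)·sin(5x) dx = 30·(0) = 0.
  So ∫_0^π (u')² dx = 9*π/2 + 25*π/2 + 0 = 17*π.
||u||_{H^1}^2 = (5*π) + (17*π) = 22*π.


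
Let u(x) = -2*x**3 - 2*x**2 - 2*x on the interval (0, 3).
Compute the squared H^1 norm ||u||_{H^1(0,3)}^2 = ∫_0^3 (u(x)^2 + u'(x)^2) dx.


||u||_{H^1}^2 = 215898/35

The H^1 norm (squared) on an interval (0, L) is
  ||u||_{H^1}^2 = ∫_0^L u(x)^2 dx + ∫_0^L u'(x)^2 dx.
Compute u'(x) = -6*x**2 - 4*x - 2.
Then u(x)^2 = 4*x**6 + 8*x**5 + 12*x**4 + 8*x**3 + 4*x**2 and u'(x)^2 = 36*x**4 + 48*x**3 + 40*x**2 + 16*x + 4.
Integrate each monomial from 0 to 3 using ∫_0^3 c·x^n dx = c·3^(n+1)/(n+1):
  ∫_0^3 u(x)^2 dx = ∫_0^3 (4*x^6 + 8*x^5 + 12*x^4 + 8*x^3 + 4*x^2) dx. Term by term:
    ∫_0^3 4*x^6 dx = 8748/7;  ∫_0^3 8*x^5 dx = 972;  ∫_0^3 12*x^4 dx = 2916/5;
    ∫_0^3 8*x^3 dx = 162;  ∫_0^3 4*x^2 dx = 36.
  Sum: 8748/7 + 972 + 2916/5 + 162 + 36 = 105102/35.
  ∫_0^3 u'(x)^2 dx = ∫_0^3 (36*x^4 + 48*x^3 + 40*x^2 + 16*x + 4) dx. Term by term:
    ∫_0^3 36*x^4 dx = 8748/5;  ∫_0^3 48*x^3 dx = 972;  ∫_0^3 40*x^2 dx = 360;
    ∫_0^3 16*x dx = 72;  ∫_0^3 4 dx = 12.
  Sum: 8748/5 + 972 + 360 + 72 + 12 = 15828/5.
Adding: ||u||_{H^1}^2 = 105102/35 + 15828/5 = 215898/35.


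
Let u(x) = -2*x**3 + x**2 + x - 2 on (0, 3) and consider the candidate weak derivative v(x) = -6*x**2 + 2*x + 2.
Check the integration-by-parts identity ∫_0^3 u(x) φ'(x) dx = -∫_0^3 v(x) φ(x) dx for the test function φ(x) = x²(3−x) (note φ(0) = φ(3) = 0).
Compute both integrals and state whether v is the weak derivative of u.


LHS = 459/4, RHS = 108. No, v is not the weak derivative of u.

u(x) = -2*x**3 + x**2 + x - 2, classical derivative u'(x) = -6*x**2 + 2*x + 1.
φ(x) = x²(3−x), so φ'(x) = 3*x*(2 - x).
Note φ(0) = φ(3) = 0, so the boundary term u·φ vanishes.
LHS = ∫_0^3 u(x) φ'(x) dx = ∫_0^3 (6*x^5 - 15*x^4 + 3*x^3 + 12*x^2 - 12*x) dx. Term by term:
  ∫_0^3 6*x^5 dx = 729;  ∫_0^3 -15*x^4 dx = -729;  ∫_0^3 3*x^3 dx = 243/4;
  ∫_0^3 12*x^2 dx = 108;  ∫_0^3 -12*x dx = -54.
Sum: 729 − 729 + 243/4 + 108 − 54 = 459/4.
So LHS = 459/4.
∫_0^3 v(x) φ(x) dx = ∫_0^3 (6*x^5 - 20*x^4 + 4*x^3 + 6*x^2) dx. Term by term:
  ∫_0^3 6*x^5 dx = 729;  ∫_0^3 -20*x^4 dx = -972;  ∫_0^3 4*x^3 dx = 81;
  ∫_0^3 6*x^2 dx = 54.
Sum: 729 − 972 + 81 + 54 = -108.
So RHS = -∫_0^3 v(x) φ(x) dx = 108.
LHS − RHS = 27/4 ≠ 0, so the identity fails.
(For a valid weak derivative the identity must hold for EVERY test function, in particular this one. The failure shows v is NOT the weak derivative of u.)
Correct weak derivative would be u'(x) = -6*x**2 + 2*x + 1.


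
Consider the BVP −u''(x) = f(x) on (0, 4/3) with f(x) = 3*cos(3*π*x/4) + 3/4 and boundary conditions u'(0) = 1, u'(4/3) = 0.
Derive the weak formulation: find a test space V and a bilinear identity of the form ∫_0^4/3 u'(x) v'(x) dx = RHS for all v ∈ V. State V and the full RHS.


V = H^1(0, 4/3) (v unrestricted at boundary; u is determined up to an additive constant); weak form: ∫_0^4/3 u'v' dx = ∫_0^4/3 (3*cos(3*π*x/4) + 3/4) v dx − v(0) for all v ∈ V.

Multiply both sides by a test function v and integrate from 0 to 4/3:
  ∫_0^4/3 −u''(x) v(x) dx = ∫_0^4/3 f(x) v(x) dx.
Integrate the LHS by parts once:
  ∫_0^4/3 −u'' v dx = −[u'(x) v(x)]_0^4/3 + ∫_0^4/3 u'(x) v'(x) dx.
Thus ∫_0^4/3 u'(x) v'(x) dx = ∫_0^4/3 f(x) v(x) dx + [u'(x) v(x)]_0^4/3.
Choose V so that boundary terms are either known or forced to vanish.
u has inhomogeneous Neumann u'(0) = 1, u'(4/3) = 0. [u' v]_0^4/3 = (0)·v(4/3) − (1)·v(0) = − v(0). Take V = H^1(0, 4/3); boundary term becomes part of RHS.
Weak formulation: find u (satisfying any essential BC) such that ∫_0^4/3 u'(x) v'(x) dx = ∫_0^4/3 f v dx − v(0) for all v ∈ V (Neumann data are natural BCs: they enter the RHS as boundary terms).
Substituting f(x) = 3*cos(3*π*x/4) + 3/4, the right-hand side is ∫_0^4/3 (3*cos(3*π*x/4) + 3/4) v dx − v(0).
Compatibility check (pure Neumann): taking v ≡ 1 ∈ V gives 0 = ∫_0^4/3 f dx + (0) − (1), i.e. ∫_0^4/3 f dx must equal u'(0) − u'(4/3) = 1. Indeed ∫_0^4/3 (3*cos(3*π*x/4) + 3/4) dx = 1, so the data are compatible. The solution is then unique only up to an additive constant (fix it e.g. by requiring ∫_0^4/3 u dx = 0).


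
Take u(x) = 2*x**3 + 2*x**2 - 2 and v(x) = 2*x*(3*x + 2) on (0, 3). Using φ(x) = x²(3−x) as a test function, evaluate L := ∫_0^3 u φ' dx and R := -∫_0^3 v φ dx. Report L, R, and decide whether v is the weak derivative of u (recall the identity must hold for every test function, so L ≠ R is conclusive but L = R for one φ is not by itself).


LHS = -972/5, RHS = -972/5. Yes, v = u' weakly.

u(x) = 2*x**3 + 2*x**2 - 2, classical derivative u'(x) = 6*x**2 + 4*x.
φ(x) = x²(3−x), so φ'(x) = 3*x*(2 - x).
Note φ(0) = φ(3) = 0, so the boundary term u·φ vanishes.
LHS = ∫_0^3 u(x) φ'(x) dx = ∫_0^3 (-6*x^5 + 6*x^4 + 12*x^3 + 6*x^2 - 12*x) dx. Term by term:
  ∫_0^3 -6*x^5 dx = -729;  ∫_0^3 6*x^4 dx = 1458/5;  ∫_0^3 12*x^3 dx = 243;
  ∫_0^3 6*x^2 dx = 54;  ∫_0^3 -12*x dx = -54.
Sum: -729 + 1458/5 + 243 + 54 − 54 = -972/5.
So LHS = -972/5.
∫_0^3 v(x) φ(x) dx = ∫_0^3 (-6*x^5 + 14*x^4 + 12*x^3) dx. Term by term:
  ∫_0^3 -6*x^5 dx = -729;  ∫_0^3 14*x^4 dx = 3402/5;  ∫_0^3 12*x^3 dx = 243.
Sum: -729 + 3402/5 + 243 = 972/5.
So RHS = -∫_0^3 v(x) φ(x) dx = -972/5.
LHS = RHS, so the identity holds for this test φ.
Moreover u is smooth here and v(x) = u'(x) = 6*x**2 + 4*x pointwise, so the identity holds for every test function. Hence v is the weak derivative of u.


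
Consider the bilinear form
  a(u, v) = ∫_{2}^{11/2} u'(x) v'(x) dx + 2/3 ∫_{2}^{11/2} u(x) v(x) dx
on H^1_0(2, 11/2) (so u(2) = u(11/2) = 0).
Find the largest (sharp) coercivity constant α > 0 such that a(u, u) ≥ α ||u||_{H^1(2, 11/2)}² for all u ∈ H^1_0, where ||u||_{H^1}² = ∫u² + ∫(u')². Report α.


α = 2*(49 + 6*π^2)/(3*(4*π^2 + 49))

Coercivity of a(·,·) on H^1_0(2, 11/2) means a(u, u) ≥ α ||u||_{H^1}² for every u ∈ H^1_0.
The interval has length L = 7/2, and Poincaré/coercivity depend only on L. Here a(u, u) = ∫(u')² + (2/3)·∫u².
Here 0 < c = 2/3 < 1. The condition a(u,u) ≥ α||u||_{H^1}² reads (1−α)∫(u')² ≥ (α−c)∫u². Any admissible α is ≤ 1 (rapidly oscillating u have ∫u²/∫(u')² → 0), and α = 1 would force 0 ≥ (1−c)∫u², impossible since c < 1; so 1−α > 0. By the sharp Poincaré inequality on H^1_0 of an interval of length L, ∫(u')² ≥ (π/L)²∫u² with equality for the first sine mode sin(π(x−x₀)/L) (x₀ the left endpoint), so the inequality holds for all u iff (1−α)(π/L)² ≥ α − c, i.e. α ≤ ((π/L)² + c)/((π/L)² + 1) = (1 + c(L/π)²)/(1 + (L/π)²). With (π/L)² = 4*π^2/49 and c = 2/3, the largest admissible constant is α = ((π/L)² + c)/((π/L)² + 1).
Simplifying, α = 2*(49 + 6*π^2)/(3*(4*π^2 + 49)).


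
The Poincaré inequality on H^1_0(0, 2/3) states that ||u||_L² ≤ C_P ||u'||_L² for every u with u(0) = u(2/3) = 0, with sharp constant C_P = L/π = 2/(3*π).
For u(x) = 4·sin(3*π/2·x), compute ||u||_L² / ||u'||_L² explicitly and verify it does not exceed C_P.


||u||_L² / ||u'||_L² = 2/(3*π) = C_P.

u(x) = 4·sin(3*π/2·x), so u'(x) = 6*π*cos(3*π*x/2).
Writing u(x) = A·sin(kπx/L) with A = 4 and k = 1, use ∫_0^L sin²(kπx/L) dx = L/2 and ∫_0^L cos²(kπx/L) dx = L/2.
u² = 16·sin²(3*π/2·x) and (u')² = 36*π^2·cos²(3*π/2·x), and each of sin², cos² integrates to L/2 = 1/3 over (0, 2/3).
∫_0^2/3 u² dx = 16/3, so ||u||_L² = 4*sqrt(3)/3.
∫_0^2/3 (u')² dx = 12*π^2, so ||u'||_L² = 2*sqrt(3)*π.
Ratio ||u||_L² / ||u'||_L² = 2/(3*π).
Sharp Poincaré constant on H^1_0(0, 2/3) is C_P = L/π = 2/(3*π), achieved by sin(3*π/2·x).
This is the k = 1 eigenfunction (up to amplitude), so the ratio equals the sharp Poincaré constant exactly.


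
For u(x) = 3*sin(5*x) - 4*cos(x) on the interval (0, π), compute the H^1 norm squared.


||u||_{H^1(0,π)}^2 = 133*π

u'(x) = 4*sin(x) + 15*cos(5*x).
Expand u² and (u')² and integrate term by term on (0, π), using: for integers n ≥ 1, ∫_0^π sin²(nx) dx = ∫_0^π cos²(nx) dx = π/2; for n ≠ n', ∫_0^π sin(nx)sin(n'x) dx = ∫_0^π cos(nx)cos(n'x) dx = 0; and by product-to-sum, ∫_0^π sin(nx)cos(n'x) dx = ½∫_0^π [sin((n+n')x) + sin((n−n')x)] dx, which is 0 when n+n' is even and 2n/(n²−n'²) when n+n' is odd (it need not vanish on (0, π)).
  u² squared terms: (-4)²·∫cos(x)² dx = 16·π/2 = 8*π;  (3)²·∫sin(5x)² dx = 9·π/2 = 9*π/2.
  u² cross terms: 2·(-4)·(3)·∫cos(x)·sin(5x) dx = -24·(0) = 0.
  So ∫_0^π u² dx = 8*π + 9*π/2 + 0 = 25*π/2.
  (u')² squared terms: (4)²·∫sin(x)² dx = 16·π/2 = 8*π;  (15)²·∫cos(5x)² dx = 225·π/2 = 225*π/2.
  (u')² cross terms: 2·(4)·(15)·∫sin(x)·cos(5x) dx = 120·(0) = 0.
  So ∫_0^π (u')² dx = 8*π + 225*π/2 + 0 = 241*π/2.
||u||_{H^1}^2 = (25*π/2) + (241*π/2) = 133*π.


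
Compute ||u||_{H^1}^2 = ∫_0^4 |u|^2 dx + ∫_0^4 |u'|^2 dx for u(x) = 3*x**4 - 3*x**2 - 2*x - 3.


||u||_{H^1}^2 = 7752044/15

The H^1 norm (squared) on an interval (0, L) is
  ||u||_{H^1}^2 = ∫_0^L u(x)^2 dx + ∫_0^L u'(x)^2 dx.
Compute u'(x) = 12*x**3 - 6*x - 2.
Then u(x)^2 = 9*x**8 - 18*x**6 - 12*x**5 - 9*x**4 + 12*x**3 + 22*x**2 + 12*x + 9 and u'(x)^2 = 144*x**6 - 144*x**4 - 48*x**3 + 36*x**2 + 24*x + 4.
Integrate each monomial from 0 to 4 using ∫_0^4 c·x^n dx = c·4^(n+1)/(n+1):
  ∫_0^4 u(x)^2 dx = ∫_0^4 (9*x^8 - 18*x^6 - 12*x^5 - 9*x^4 + 12*x^3 + 22*x^2 + 12*x + 9) dx. Term by term:
    ∫_0^4 9*x^8 dx = 262144;  ∫_0^4 -18*x^6 dx = -294912/7;  ∫_0^4 -12*x^5 dx = -8192;
    ∫_0^4 -9*x^4 dx = -9216/5;  ∫_0^4 12*x^3 dx = 768;  ∫_0^4 22*x^2 dx = 1408/3;
    ∫_0^4 12*x dx = 96;  ∫_0^4 9 dx = 36.
  Sum: 262144 − 294912/7 − 8192 − 9216/5 + 768 + 1408/3 + 96 + 36 = 22191524/105.
  ∫_0^4 u'(x)^2 dx = ∫_0^4 (144*x^6 - 144*x^4 - 48*x^3 + 36*x^2 + 24*x + 4) dx. Term by term:
    ∫_0^4 144*x^6 dx = 2359296/7;  ∫_0^4 -144*x^4 dx = -147456/5;  ∫_0^4 -48*x^3 dx = -3072;
    ∫_0^4 36*x^2 dx = 768;  ∫_0^4 24*x dx = 192;  ∫_0^4 4 dx = 16.
  Sum: 2359296/7 − 147456/5 − 3072 + 768 + 192 + 16 = 10690928/35.
Adding: ||u||_{H^1}^2 = 22191524/105 + 10690928/35 = 7752044/15.


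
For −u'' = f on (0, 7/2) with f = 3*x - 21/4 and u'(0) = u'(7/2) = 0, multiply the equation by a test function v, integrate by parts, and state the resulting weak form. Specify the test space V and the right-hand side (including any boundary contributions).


V = H^1(0, 7/2) (no boundary constraint on v; u is determined up to an additive constant); weak form: ∫_0^7/2 u'v' dx = ∫_0^7/2 (3*x - 21/4) v dx for all v ∈ V.

Multiply both sides by a test function v and integrate from 0 to 7/2:
  ∫_0^7/2 −u''(x) v(x) dx = ∫_0^7/2 f(x) v(x) dx.
Integrate the LHS by parts once:
  ∫_0^7/2 −u'' v dx = −[u'(x) v(x)]_0^7/2 + ∫_0^7/2 u'(x) v'(x) dx.
Thus ∫_0^7/2 u'(x) v'(x) dx = ∫_0^7/2 f(x) v(x) dx + [u'(x) v(x)]_0^7/2.
Choose V so that boundary terms are either known or forced to vanish.
u has homogeneous Neumann: u'(0) = u'(7/2) = 0. So [u' v]_0^7/2 = 0·v(7/2) − 0·v(0) = 0 for any v; take V = H^1(0, 7/2).
Weak formulation: find u (satisfying any essential BC) such that ∫_0^7/2 u'(x) v'(x) dx = ∫_0^7/2 f v dx for all v ∈ V (homogeneous Neumann, so boundary terms vanish).
Substituting f(x) = 3*x - 21/4, the right-hand side is ∫_0^7/2 (3*x - 21/4) v dx.
Compatibility check (pure Neumann): taking v ≡ 1 ∈ V gives 0 = ∫_0^7/2 f dx + (0) − (0), i.e. ∫_0^7/2 f dx must equal u'(0) − u'(7/2) = 0. Indeed ∫_0^7/2 (3*x - 21/4) dx = 0, so the data are compatible. The solution is then unique only up to an additive constant (fix it e.g. by requiring ∫_0^7/2 u dx = 0).


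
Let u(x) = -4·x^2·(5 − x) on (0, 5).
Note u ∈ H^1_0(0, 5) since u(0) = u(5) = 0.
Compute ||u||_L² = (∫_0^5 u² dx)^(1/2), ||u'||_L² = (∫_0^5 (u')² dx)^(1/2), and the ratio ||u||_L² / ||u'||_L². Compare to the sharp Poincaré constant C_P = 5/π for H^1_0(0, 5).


||u||_L² / ||u'||_L² = 5*sqrt(14)/14 < C_P = 5/π.

u(x) = -4·x^2·(5 − x), so u'(x) = 4*x*(3*x - 10).
u(x) = -4·x^2·(5 − x) vanishes at x = 0 and x = 5, so u ∈ H^1_0(0, 5). Differentiate via the product rule and integrate the resulting polynomials term by term.
  ∫_0^5 u² dx = ∫_0^5 (16*x^6 - 160*x^5 + 400*x^4) dx. Term by term:
    ∫_0^5 16*x^6 dx = 1250000/7;  ∫_0^5 -160*x^5 dx = -1250000/3;  ∫_0^5 400*x^4 dx = 250000.
  Sum: 1250000/7 − 1250000/3 + 250000 = 250000/21.
  ∫_0^5 (u')² dx = ∫_0^5 (144*x^4 - 960*x^3 + 1600*x^2) dx. Term by term:
    ∫_0^5 144*x^4 dx = 90000;  ∫_0^5 -960*x^3 dx = -150000;  ∫_0^5 1600*x^2 dx = 200000/3.
  Sum: 90000 − 150000 + 200000/3 = 20000/3.
∫_0^5 u² dx = 250000/21, so ||u||_L² = 500*sqrt(21)/21.
∫_0^5 (u')² dx = 20000/3, so ||u'||_L² = 100*sqrt(6)/3.
Ratio ||u||_L² / ||u'||_L² = 5*sqrt(14)/14.
Sharp Poincaré constant on H^1_0(0, 5) is C_P = L/π = 5/π, achieved by sin(π/5·x).
A polynomial bump cannot attain the sharp Poincaré constant (only the first sine eigenfunction does), so the ratio is strictly less than C_P, consistent with ||u||_L² ≤ C_P ||u'||_L².
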